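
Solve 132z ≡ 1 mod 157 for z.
Since 157 is prime, by Fermat 132^(-1) ≡ 132^{155} ≡ 113 mod 157. Verify: 132 × 113 = 14916 ≡ 1 mod 157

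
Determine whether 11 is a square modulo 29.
By Euler's criterion: 11^{14} ≡ 28 mod 29. Since this equals -1 (≡ 28), 11 is not a QR.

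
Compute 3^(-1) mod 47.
Since 47 is prime, by Fermat 3^(-1) ≡ 3^{45} ≡ 16 mod 47. Verify: 3 × 16 = 48 ≡ 1 mod 47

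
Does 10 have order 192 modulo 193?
ord_193(10) divides 192. For each prime q|192: 10^{96}≡192, 10^{64}≡108, none ≡ 1. So 10 has order 192 and is a primitive root mod 193.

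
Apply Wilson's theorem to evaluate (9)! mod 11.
(10)! = (9)! × (10) ≡ -1 mod 11. So (9)! ≡ -1 × (10)^(-1) ≡ (-1)×(-1) = 1 mod 11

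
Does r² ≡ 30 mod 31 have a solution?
By Euler's criterion: 30^{15} ≡ 30 mod 31. Since this equals -1 (≡ 30), 30 is not a QR.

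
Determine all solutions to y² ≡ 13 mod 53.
The square roots of 13 mod 53 are 15 and 38. Verify: 15² = 225 ≡ 13 mod 53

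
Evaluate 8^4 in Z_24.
8^{4} = 4096 ≡ 16 (mod 24)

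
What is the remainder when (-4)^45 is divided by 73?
By repeated squaring mod 73: (-4)^{1}≡69, (-4)^{2}≡16, (-4)^{4}≡37, (-4)^{8}≡55, (-4)^{16}≡32, (-4)^{32}≡2. Then (-4)^{45} = (-4)^{32+8+4+1} ≡ 2 × 55 × 37 × 69 ≡ 72 mod 73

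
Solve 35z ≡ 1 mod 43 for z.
Since 43 is prime, by Fermat 35^(-1) ≡ 35^{41} ≡ 16 mod 43. Verify: 35 × 16 = 560 ≡ 1 mod 43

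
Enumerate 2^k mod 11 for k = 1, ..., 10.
2^1, 2^2, ..., 2^{10} mod 11: [2, 4, 8, 5, 10, 9, 7, 3, 6, 1]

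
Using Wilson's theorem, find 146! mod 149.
(148)! = (146)! × (147) × (148) ≡ -1 mod 149. So (146)! ≡ -1 × [(148)(147)]^(-1) ≡ 74 mod 149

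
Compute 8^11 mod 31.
By repeated squaring (mod 31): 8^{1}≡8, 8^{2}≡2, 8^{4}≡4, 8^{8}≡16. Then 8^{11} = 8^{8+2+1} ≡ 16 × 2 × 8 ≡ 8 (mod 31)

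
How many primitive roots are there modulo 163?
A prime p has φ(p-1) primitive roots; here φ(162) = 54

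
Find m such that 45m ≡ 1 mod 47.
Since 47 is prime, by Fermat 45^(-1) ≡ 45^{45} ≡ 23 mod 47. Verify: 45 × 23 = 1035 ≡ 1 mod 47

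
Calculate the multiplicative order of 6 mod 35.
Powers of 6 mod 35: 6^1≡6, 6^2≡1. Order = 2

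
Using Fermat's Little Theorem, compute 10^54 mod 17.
By Fermat: 10^{16} ≡ 1 (mod 17). 54 = 3×16 + 6. So 10^{54} ≡ 10^{6} ≡ 9 (mod 17)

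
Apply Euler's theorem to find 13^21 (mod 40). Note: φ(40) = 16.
By Euler: 13^{16} ≡ 1 (mod 40) since gcd(13, 40) = 1. 21 = 1×16 + 5. So 13^{21} ≡ 13^{5} ≡ 13 (mod 40)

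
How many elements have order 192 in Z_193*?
There are φ(193-1) = φ(192) = 64 primitive roots modulo 193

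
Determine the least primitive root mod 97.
g = 5. Powers: [5, 25, 28, 43, 21, 8, 40, ...] generates all 96 non-zero residues.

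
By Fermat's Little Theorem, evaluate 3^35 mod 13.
By Fermat: 3^{12} ≡ 1 mod 13. 35 = 2×12 + 11. So 3^{35} ≡ 3^{11} ≡ 9 mod 13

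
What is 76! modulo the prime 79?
(78)! = (76)! × (77) × (78) ≡ -1 mod 79. So (76)! ≡ -1 × [(78)(77)]^(-1) ≡ 39 mod 79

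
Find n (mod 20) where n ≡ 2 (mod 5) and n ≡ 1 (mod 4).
M = 5 × 4 = 20. M₁ = 4, y₁ ≡ 4 (mod 5). M₂ = 5, y₂ ≡ 1 (mod 4). n = 2×4×4 + 1×5×1 ≡ 17 (mod 20)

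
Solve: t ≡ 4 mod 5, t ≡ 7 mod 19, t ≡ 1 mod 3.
M = 5 × 19 × 3 = 285. M₁ = 57, y₁ ≡ 3 mod 5. M₂ = 15, y₂ ≡ 14 mod 19. M₃ = 95, y₃ ≡ 2 mod 3. t = 4×57×3 + 7×15×14 + 1×95×2 ≡ 64 mod 285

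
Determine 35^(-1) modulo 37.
Since 37 is prime, by Fermat 35^(-1) ≡ 35^{35} ≡ 18 mod 37. Verify: 35 × 18 = 630 ≡ 1 mod 37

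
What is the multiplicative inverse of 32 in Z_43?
Since 43 is prime, by Fermat 32^(-1) ≡ 32^{41} ≡ 39 mod 43. Verify: 32 × 39 = 1248 ≡ 1 mod 43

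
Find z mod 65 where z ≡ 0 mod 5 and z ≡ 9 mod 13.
M = 5 × 13 = 65. M₁ = 13, y₁ ≡ 2 mod 5. M₂ = 5, y₂ ≡ 8 mod 13. z = 0×13×2 + 9×5×8 ≡ 35 mod 65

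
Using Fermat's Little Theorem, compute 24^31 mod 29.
By Fermat: 24^{28} ≡ 1 mod 29. So 24^{31} = 24^{28} · 24^{3} ≡ 24^{3} ≡ 20 mod 29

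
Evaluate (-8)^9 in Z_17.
By repeated squaring mod 17: (-8)^{1}≡9, (-8)^{2}≡13, (-8)^{4}≡16, (-8)^{8}≡1. Then (-8)^{9} = (-8)^{8+1} ≡ 1 × 9 ≡ 9 mod 17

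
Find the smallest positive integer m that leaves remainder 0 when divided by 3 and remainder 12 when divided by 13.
M = 3 × 13 = 39. M₁ = 13, y₁ ≡ 1 (mod 3). M₂ = 3, y₂ ≡ 9 (mod 13). m = 0×13×1 + 12×3×9 ≡ 12 (mod 39)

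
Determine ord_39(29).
Powers of 29 mod 39: 29^1≡29, 29^2≡22, 29^3≡14, 29^4≡16, 29^5≡35, 29^6≡1. So the order of 29 is 6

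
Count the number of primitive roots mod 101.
There are φ(101-1) = φ(100) = 40 primitive roots modulo 101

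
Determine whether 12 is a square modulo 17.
By Euler's criterion: 12^{8} ≡ 16 (mod 17). Since this equals -1 (≡ 16), 12 is not a QR.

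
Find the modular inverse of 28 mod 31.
Since 31 is prime, by Fermat 28^(-1) ≡ 28^{29} ≡ 10 (mod 31). Verify: 28 × 10 = 280 ≡ 1 (mod 31)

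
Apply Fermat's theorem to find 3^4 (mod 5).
By Fermat's Little Theorem, 3^{4} ≡ 1 (mod 5) since 5 is prime and gcd(3, 5) = 1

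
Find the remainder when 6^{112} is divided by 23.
By Fermat: 6^{22} ≡ 1 mod 23. 112 = 5×22 + 2. So 6^{112} ≡ 6^{2} ≡ 13 mod 23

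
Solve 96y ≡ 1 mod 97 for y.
Since 97 is prime, by Fermat 96^(-1) ≡ 96^{95} ≡ 96 mod 97. Verify: 96 × 96 = 9216 ≡ 1 mod 97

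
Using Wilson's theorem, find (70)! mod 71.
By Wilson's theorem, (70)! ≡ -1 ≡ 70 (mod 71)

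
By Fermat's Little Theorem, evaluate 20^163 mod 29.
By Fermat: 20^{28} ≡ 1 (mod 29). 163 = 5×28 + 23. So 20^{163} ≡ 20^{23} ≡ 23 (mod 29)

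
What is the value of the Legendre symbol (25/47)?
(25/47) = 25^{23} mod 47 = 1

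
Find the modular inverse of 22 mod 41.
Since 41 is prime, by Fermat 22^(-1) ≡ 22^{39} ≡ 28 mod 41. Verify: 22 × 28 = 616 ≡ 1 mod 41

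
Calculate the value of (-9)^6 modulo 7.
Using Fermat: (-9)^{6} ≡ 1 (mod 7). 6 ≡ 0 (mod 6). So (-9)^{6} ≡ (-9)^{0} ≡ 1 (mod 7)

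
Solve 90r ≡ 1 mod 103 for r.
Since 103 is prime, by Fermat 90^(-1) ≡ 90^{101} ≡ 95 mod 103. Verify: 90 × 95 = 8550 ≡ 1 mod 103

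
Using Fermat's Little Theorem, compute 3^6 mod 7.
By Fermat's Little Theorem, 3^{6} ≡ 1 mod 7 since 7 is prime and gcd(3, 7) = 1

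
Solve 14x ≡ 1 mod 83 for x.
Since 83 is prime, by Fermat 14^(-1) ≡ 14^{81} ≡ 6 mod 83. Verify: 14 × 6 = 84 ≡ 1 mod 83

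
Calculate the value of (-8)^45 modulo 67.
By repeated squaring mod 67: (-8)^{1}≡59, (-8)^{2}≡64, (-8)^{4}≡9, (-8)^{8}≡14, (-8)^{16}≡62, (-8)^{32}≡25. Then (-8)^{45} = (-8)^{32+8+4+1} ≡ 25 × 14 × 9 × 59 ≡ 59 mod 67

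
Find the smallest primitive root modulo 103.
g = 5. For each prime q|102: 5^{51}≡102, 5^{34}≡56, 5^{6}≡72, none ≡ 1, so ord_103(5) = 102 and 5 is a primitive root.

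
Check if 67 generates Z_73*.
67^{36} ≡ 1 (mod 73) and 36 < 72, so ord_73(67) = 36 ≠ 72 and 67 is not a primitive root.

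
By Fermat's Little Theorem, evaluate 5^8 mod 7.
By Fermat: 5^{6} ≡ 1 mod 7. So 5^{8} = 5^{6} · 5^{2} ≡ 5^{2} ≡ 4 mod 7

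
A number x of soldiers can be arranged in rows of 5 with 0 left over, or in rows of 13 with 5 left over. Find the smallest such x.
M = 5 × 13 = 65. M₁ = 13, y₁ ≡ 2 mod 5. M₂ = 5, y₂ ≡ 8 mod 13. x = 0×13×2 + 5×5×8 ≡ 5 mod 65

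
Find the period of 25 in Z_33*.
Powers of 25 mod 33: 25^1≡25, 25^2≡31, 25^3≡16, 25^4≡4, 25^5≡1. So the order of 25 is 5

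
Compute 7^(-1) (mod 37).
Since 37 is prime, by Fermat 7^(-1) ≡ 7^{35} ≡ 16 (mod 37). Verify: 7 × 16 = 112 ≡ 1 (mod 37)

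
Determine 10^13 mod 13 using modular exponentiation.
Using Fermat: 10^{12} ≡ 1 mod 13. 13 ≡ 1 mod 12. So 10^{13} ≡ 10^{1} ≡ 10 mod 13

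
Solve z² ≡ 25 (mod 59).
The square roots of 25 mod 59 are 5 and 54. Verify: 5² = 25 ≡ 25 (mod 59)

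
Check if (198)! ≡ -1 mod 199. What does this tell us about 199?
(198)! mod 199 = 198. Since this equals -1 mod 199, Wilson confirms 199 is prime.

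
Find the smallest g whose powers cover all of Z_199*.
g = 3. Powers: [3, 9, 27, 81, 44, 132, 197, 193, 181, 145, ...] generates all 198 non-zero residues.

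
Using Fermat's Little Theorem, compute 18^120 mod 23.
By Fermat: 18^{22} ≡ 1 (mod 23). 120 = 5×22 + 10. So 18^{120} ≡ 18^{10} ≡ 9 (mod 23)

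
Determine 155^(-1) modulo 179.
Since 179 is prime, by Fermat 155^(-1) ≡ 155^{177} ≡ 82 mod 179. Verify: 155 × 82 = 12710 ≡ 1 mod 179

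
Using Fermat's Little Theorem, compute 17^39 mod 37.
By Fermat: 17^{36} ≡ 1 (mod 37). So 17^{39} = 17^{36} · 17^{3} ≡ 17^{3} ≡ 29 (mod 37)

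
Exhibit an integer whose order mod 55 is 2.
21 has order 2 mod 55 since 21^{2} ≡ 1 (mod 55) and no smaller power works.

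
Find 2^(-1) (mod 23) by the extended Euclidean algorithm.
Extended GCD: 2(-11) + 23(1) = 1. So 2^(-1) ≡ -11 ≡ 12 (mod 23). Verify: 2 × 12 = 24 ≡ 1 (mod 23)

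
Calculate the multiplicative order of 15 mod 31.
Powers of 15 mod 31: 15^1≡15, 15^2≡8, 15^3≡27, 15^4≡2, 15^5≡30, 15^6≡16, 15^7≡23, 15^8≡4, 15^9≡29, 15^10≡1. Order = 10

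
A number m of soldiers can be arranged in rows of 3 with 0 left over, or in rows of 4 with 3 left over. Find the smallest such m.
M = 3 × 4 = 12. M₁ = 4, y₁ ≡ 1 (mod 3). M₂ = 3, y₂ ≡ 3 (mod 4). m = 0×4×1 + 3×3×3 ≡ 3 (mod 12)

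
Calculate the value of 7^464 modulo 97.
Using Fermat: 7^{96} ≡ 1 (mod 97). 464 ≡ 80 (mod 96). So 7^{464} ≡ 7^{80} ≡ 62 (mod 97)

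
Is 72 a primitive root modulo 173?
ord_173(72) divides 172. For each prime q|172: 72^{86}≡172, 72^{4}≡36, none ≡ 1. So 72 has order 172 and is a primitive root mod 173.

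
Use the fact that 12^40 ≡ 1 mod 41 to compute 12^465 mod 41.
By Fermat: 12^{40} ≡ 1 mod 41. 465 ≡ 25 mod 40. So 12^{465} ≡ 12^{25} ≡ 38 mod 41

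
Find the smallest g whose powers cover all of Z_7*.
g = 3. Powers: [3, 2, 6, 4, 5, 1] generates all 6 non-zero residues.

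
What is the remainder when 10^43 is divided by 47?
By repeated squaring (mod 47): 10^{1}≡10, 10^{2}≡6, 10^{4}≡36, 10^{8}≡27, 10^{16}≡24, 10^{32}≡12. Then 10^{43} = 10^{32+8+2+1} ≡ 12 × 27 × 6 × 10 ≡ 29 (mod 47)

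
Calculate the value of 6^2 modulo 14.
6^{2} = 36 ≡ 8 mod 14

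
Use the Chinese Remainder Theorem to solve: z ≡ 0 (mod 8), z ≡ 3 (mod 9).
M = 8 × 9 = 72. M₁ = 9, y₁ ≡ 1 (mod 8). M₂ = 8, y₂ ≡ 8 (mod 9). z = 0×9×1 + 3×8×8 ≡ 48 (mod 72)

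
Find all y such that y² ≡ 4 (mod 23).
The square roots of 4 mod 23 are 2 and 21. Verify: 2² = 4 ≡ 4 (mod 23)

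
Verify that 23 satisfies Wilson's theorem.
(22)! mod 23 = 22. Since this equals -1 mod 23, Wilson confirms 23 is prime.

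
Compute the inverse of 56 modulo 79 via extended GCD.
Extended GCD: 56(24) + 79(-17) = 1. So 56^(-1) ≡ 24 mod 79. Verify: 56 × 24 = 1344 ≡ 1 mod 79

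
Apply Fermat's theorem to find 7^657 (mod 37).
By Fermat: 7^{36} ≡ 1 (mod 37). 657 ≡ 9 (mod 36). So 7^{657} ≡ 7^{9} ≡ 1 (mod 37)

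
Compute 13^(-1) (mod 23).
Since 23 is prime, by Fermat 13^(-1) ≡ 13^{21} ≡ 16 (mod 23). Verify: 13 × 16 = 208 ≡ 1 (mod 23)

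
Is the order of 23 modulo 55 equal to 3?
Powers of 23 mod 55: 23^1≡23, 23^2≡34, 23^3≡12, 23^4≡1. 23^3≡12≢1, so ord ≠ 3. No, the actual order is 4.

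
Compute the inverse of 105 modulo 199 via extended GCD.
Extended GCD: 105(-36) + 199(19) = 1. So 105^(-1) ≡ -36 ≡ 163 (mod 199). Verify: 105 × 163 = 17115 ≡ 1 (mod 199)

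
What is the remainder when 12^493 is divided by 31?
Using Fermat: 12^{30} ≡ 1 (mod 31). 493 ≡ 13 (mod 30). So 12^{493} ≡ 12^{13} ≡ 17 (mod 31)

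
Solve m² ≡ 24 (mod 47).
The square roots of 24 mod 47 are 27 and 20. Verify: 27² = 729 ≡ 24 (mod 47)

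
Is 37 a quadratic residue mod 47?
By Euler's criterion: 37^{23} ≡ 1 mod 47. Since this equals 1, 37 is a QR.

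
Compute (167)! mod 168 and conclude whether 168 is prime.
(167)! mod 168 = 0. Since 0 ≢ -1 mod 168, 168 is not prime.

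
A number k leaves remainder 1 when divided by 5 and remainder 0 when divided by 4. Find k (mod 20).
M = 5 × 4 = 20. M₁ = 4, y₁ ≡ 4 (mod 5). M₂ = 5, y₂ ≡ 1 (mod 4). k = 1×4×4 + 0×5×1 ≡ 16 (mod 20)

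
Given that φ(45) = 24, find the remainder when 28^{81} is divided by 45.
By Euler: 28^{24} ≡ 1 (mod 45) since gcd(28, 45) = 1. 81 = 3×24 + 9. So 28^{81} ≡ 28^{9} ≡ 28 (mod 45)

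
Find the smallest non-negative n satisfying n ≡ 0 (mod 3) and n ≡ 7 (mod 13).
M = 3 × 13 = 39. M₁ = 13, y₁ ≡ 1 (mod 3). M₂ = 3, y₂ ≡ 9 (mod 13). n = 0×13×1 + 7×3×9 ≡ 33 (mod 39)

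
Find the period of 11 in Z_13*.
Powers of 11 mod 13: 11^1≡11, 11^2≡4, 11^3≡5, 11^4≡3, 11^5≡7, 11^6≡12, 11^7≡2, 11^8≡9, 11^9≡8, 11^10≡10, 11^11≡6, 11^12≡1. So the order of 11 is 12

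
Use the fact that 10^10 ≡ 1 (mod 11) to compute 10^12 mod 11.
By Fermat: 10^{10} ≡ 1 (mod 11). So 10^{12} = 10^{10} · 10^{2} ≡ 10^{2} ≡ 1 (mod 11)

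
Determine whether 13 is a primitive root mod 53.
13^{13} ≡ 1 mod 53 and 13 < 52, so ord_53(13) = 13 ≠ 52 and 13 is not a primitive root.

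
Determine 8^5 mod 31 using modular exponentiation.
By repeated squaring mod 31: 8^{1}≡8, 8^{2}≡2, 8^{4}≡4. Then 8^{5} = 8^{4+1} ≡ 4 × 8 ≡ 1 mod 31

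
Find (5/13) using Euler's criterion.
(5/13) = 5^{6} mod 13 = -1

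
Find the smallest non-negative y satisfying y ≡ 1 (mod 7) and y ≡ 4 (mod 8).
M = 7 × 8 = 56. M₁ = 8, y₁ ≡ 1 (mod 7). M₂ = 7, y₂ ≡ 7 (mod 8). y = 1×8×1 + 4×7×7 ≡ 36 (mod 56)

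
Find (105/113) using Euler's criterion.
(105/113) = 105^{56} mod 113 = 1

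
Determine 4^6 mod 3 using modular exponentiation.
Using Fermat: 4^{2} ≡ 1 (mod 3). 6 ≡ 0 (mod 2). So 4^{6} ≡ 4^{0} ≡ 1 (mod 3)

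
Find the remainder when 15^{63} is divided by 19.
By Fermat: 15^{18} ≡ 1 mod 19. 63 = 3×18 + 9. So 15^{63} ≡ 15^{9} ≡ 18 mod 19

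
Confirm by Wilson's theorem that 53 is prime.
(52)! mod 53 = 52. Since this equals -1 mod 53, Wilson confirms 53 is prime.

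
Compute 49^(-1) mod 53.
Since 53 is prime, by Fermat 49^(-1) ≡ 49^{51} ≡ 13 mod 53. Verify: 49 × 13 = 637 ≡ 1 mod 53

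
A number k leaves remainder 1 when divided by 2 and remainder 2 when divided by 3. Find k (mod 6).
M = 2 × 3 = 6. M₁ = 3, y₁ ≡ 1 (mod 2). M₂ = 2, y₂ ≡ 2 (mod 3). k = 1×3×1 + 2×2×2 ≡ 5 (mod 6)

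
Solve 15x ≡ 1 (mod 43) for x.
Since 43 is prime, by Fermat 15^(-1) ≡ 15^{41} ≡ 23 (mod 43). Verify: 15 × 23 = 345 ≡ 1 (mod 43)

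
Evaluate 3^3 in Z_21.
3^{3} = 27 ≡ 6 (mod 21)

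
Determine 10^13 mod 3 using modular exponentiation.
Using Fermat: 10^{2} ≡ 1 (mod 3). 13 ≡ 1 (mod 2). So 10^{13} ≡ 10^{1} ≡ 1 (mod 3)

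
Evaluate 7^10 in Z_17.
By repeated squaring mod 17: 7^{1}≡7, 7^{2}≡15, 7^{4}≡4, 7^{8}≡16. Then 7^{10} = 7^{8+2} ≡ 16 × 15 ≡ 2 mod 17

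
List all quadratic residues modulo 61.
Squares in Z_61*: {1, 3, 4, 5, 9, 12, 13, 14, 15, 16, 19, 20, 22, 25, 27, 34, 36, 39, 41, 42, 45, 46, 47, 48, 49, 52, 56, 57, 58, 60}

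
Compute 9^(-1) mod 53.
Since 53 is prime, by Fermat 9^(-1) ≡ 9^{51} ≡ 6 mod 53. Verify: 9 × 6 = 54 ≡ 1 mod 53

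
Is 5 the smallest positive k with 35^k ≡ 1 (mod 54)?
Powers of 35 mod 54: 35^1≡35, 35^2≡37, 35^3≡53, 35^4≡19, 35^5≡17, 35^6≡1. 35^5≡17≢1, so ord ≠ 5. No, the actual order is 6.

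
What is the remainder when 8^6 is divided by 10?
By repeated squaring mod 10: 8^{1}≡8, 8^{2}≡4, 8^{4}≡6. Then 8^{6} = 8^{4+2} ≡ 6 × 4 ≡ 4 mod 10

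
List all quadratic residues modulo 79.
Squares in Z_79*: {1, 2, 4, 5, 8, 9, 10, 11, 13, 16, 18, 19, 20, 21, 22, 23, 25, 26, 31, 32, 36, 38, 40, 42, 44, 45, 46, 49, 50, 51, 52, 55, 62, 64, 65, 67, 72, 73, 76}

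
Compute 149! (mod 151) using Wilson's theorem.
(150)! = (149)! × (150) ≡ -1 (mod 151). So (149)! ≡ -1 × (150)^(-1) ≡ (-1)×(-1) = 1 (mod 151)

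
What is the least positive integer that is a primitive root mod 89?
g = 3. For each prime q|88: 3^{44}≡88, 3^{8}≡64, none ≡ 1, so ord_89(3) = 88 and 3 is a primitive root.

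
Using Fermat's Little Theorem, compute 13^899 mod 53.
By Fermat: 13^{52} ≡ 1 (mod 53). 899 ≡ 15 (mod 52). So 13^{899} ≡ 13^{15} ≡ 10 (mod 53)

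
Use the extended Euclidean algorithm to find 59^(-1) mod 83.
Extended GCD: 59(38) + 83(-27) = 1. So 59^(-1) ≡ 38 mod 83. Verify: 59 × 38 = 2242 ≡ 1 mod 83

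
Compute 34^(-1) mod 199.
Since 199 is prime, by Fermat 34^(-1) ≡ 34^{197} ≡ 41 mod 199. Verify: 34 × 41 = 1394 ≡ 1 mod 199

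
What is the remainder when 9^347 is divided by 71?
Using Fermat: 9^{70} ≡ 1 mod 71. 347 ≡ 67 mod 70. So 9^{347} ≡ 9^{67} ≡ 15 mod 71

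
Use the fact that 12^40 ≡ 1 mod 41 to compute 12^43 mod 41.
By Fermat: 12^{40} ≡ 1 mod 41. So 12^{43} = 12^{40} · 12^{3} ≡ 12^{3} ≡ 6 mod 41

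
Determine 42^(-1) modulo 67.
Since 67 is prime, by Fermat 42^(-1) ≡ 42^{65} ≡ 8 (mod 67). Verify: 42 × 8 = 336 ≡ 1 (mod 67)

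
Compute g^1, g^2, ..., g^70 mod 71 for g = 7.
7^1, 7^2, ..., 7^{70} mod 71: [7, 49, 59, 58, 51, 2, 14, 27, 47, 45, 31, 4, 28, 54, 23, 19, 62, 8, 56, 37, 46, 38, 53, 16, 41, 3, 21, 5, 35, 32, 11, 6, 42, 10, 70, 64, 22, 12, 13, 20, 69, 57, 44, 24, 26, 40, 67, 43, 17, 48, 52, 9, 63, 15, 34, 25, 33, 18, 55, 30, 68, 50, 66, 36, 39, 60, 65, 29, 61, 1]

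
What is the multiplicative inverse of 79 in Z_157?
Since 157 is prime, by Fermat 79^(-1) ≡ 79^{155} ≡ 2 (mod 157). Verify: 79 × 2 = 158 ≡ 1 (mod 157)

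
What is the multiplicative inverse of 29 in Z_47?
Since 47 is prime, by Fermat 29^(-1) ≡ 29^{45} ≡ 13 mod 47. Verify: 29 × 13 = 377 ≡ 1 mod 47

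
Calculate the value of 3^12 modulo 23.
By repeated squaring mod 23: 3^{1}≡3, 3^{2}≡9, 3^{4}≡12, 3^{8}≡6. Then 3^{12} = 3^{8+4} ≡ 6 × 12 ≡ 3 mod 23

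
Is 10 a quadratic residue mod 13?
By Euler's criterion: 10^{6} ≡ 1 (mod 13). Since this equals 1, 10 is a QR.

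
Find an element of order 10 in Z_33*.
2 has order 10 mod 33 since 2^{10} ≡ 1 mod 33 and no smaller power works.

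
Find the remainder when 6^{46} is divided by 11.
By Fermat: 6^{10} ≡ 1 mod 11. 46 = 4×10 + 6. So 6^{46} ≡ 6^{6} ≡ 5 mod 11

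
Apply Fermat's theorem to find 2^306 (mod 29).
By Fermat: 2^{28} ≡ 1 (mod 29). 306 ≡ 26 (mod 28). So 2^{306} ≡ 2^{26} ≡ 22 (mod 29)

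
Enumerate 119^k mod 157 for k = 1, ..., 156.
119^1, 119^2, ..., 119^{156} mod 157: [119, 31, 78, 19, 63, 118, 69, 47, 98, 44, 55, 108, 135, 51, 103, 11, 53, 27, 73, 52, 65, 42, 131, 46, 136, 13, 134, 89, 72, 90, 34, 121, 112, 140, 18, 101, 87, 148, 28, 35, 83, 143, 61, 37, 7, 48, 60, 75, 133, 127, 41, 12, 15, 58, 151, 71, 128, 3, 43, 93, 77, 57, 32, 40, 50, 141, 137, 132, 8, 10, 91, 153, 152, 33, 2, 81, 62, 156, 38, 126, 79, 138, 94, 39, 88, 110, 59, 113, 102, 49, 22, 106, 54, 146, 104, 130, 84, 105, 92, 115, 26, 111, 21, 144, 23, 68, 85, 67, 123, 36, 45, 17, 139, 56, 70, 9, 129, 122, 74, 14, 96, 120, 150, 109, 97, 82, 24, 30, 116, 145, 142, 99, 6, 86, 29, 154, 114, 64, 80, 100, 125, 117, 107, 16, 20, 25, 149, 147, 66, 4, 5, 124, 155, 76, 95, 1]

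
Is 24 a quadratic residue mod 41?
By Euler's criterion: 24^{20} ≡ 40 mod 41. Since this equals -1 (≡ 40), 24 is not a QR.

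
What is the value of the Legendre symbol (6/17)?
(6/17) = 6^{8} mod 17 = -1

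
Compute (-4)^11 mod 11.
Using Fermat: (-4)^{10} ≡ 1 mod 11. 11 ≡ 1 mod 10. So (-4)^{11} ≡ (-4)^{1} ≡ 7 mod 11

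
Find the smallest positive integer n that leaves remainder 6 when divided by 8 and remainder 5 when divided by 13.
M = 8 × 13 = 104. M₁ = 13, y₁ ≡ 5 mod 8. M₂ = 8, y₂ ≡ 5 mod 13. n = 6×13×5 + 5×8×5 ≡ 70 mod 104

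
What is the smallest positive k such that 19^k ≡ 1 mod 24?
Powers of 19 mod 24: 19^1≡19, 19^2≡1. ord_24(19) = 2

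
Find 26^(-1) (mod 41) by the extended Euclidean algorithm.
Extended GCD: 26(-11) + 41(7) = 1. So 26^(-1) ≡ -11 ≡ 30 (mod 41). Verify: 26 × 30 = 780 ≡ 1 (mod 41)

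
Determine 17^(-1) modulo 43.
Since 43 is prime, by Fermat 17^(-1) ≡ 17^{41} ≡ 38 mod 43. Verify: 17 × 38 = 646 ≡ 1 mod 43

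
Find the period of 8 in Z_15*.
Powers of 8 mod 15: 8^1≡8, 8^2≡4, 8^3≡2, 8^4≡1. Order = 4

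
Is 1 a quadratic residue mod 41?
By Euler's criterion: 1^{20} ≡ 1 (mod 41). Since this equals 1, 1 is a QR.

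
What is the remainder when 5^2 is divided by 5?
5^{2} = 25 ≡ 0 (mod 5)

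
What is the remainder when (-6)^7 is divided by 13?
By repeated squaring (mod 13): (-6)^{1}≡7, (-6)^{2}≡10, (-6)^{4}≡9. Then (-6)^{7} = (-6)^{4+2+1} ≡ 9 × 10 × 7 ≡ 6 (mod 13)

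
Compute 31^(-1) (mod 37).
Since 37 is prime, by Fermat 31^(-1) ≡ 31^{35} ≡ 6 (mod 37). Verify: 31 × 6 = 186 ≡ 1 (mod 37)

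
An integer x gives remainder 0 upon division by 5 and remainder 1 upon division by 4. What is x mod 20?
M = 5 × 4 = 20. M₁ = 4, y₁ ≡ 4 mod 5. M₂ = 5, y₂ ≡ 1 mod 4. x = 0×4×4 + 1×5×1 ≡ 5 mod 20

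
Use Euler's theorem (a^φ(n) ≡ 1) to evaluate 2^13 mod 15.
By Euler: 2^{8} ≡ 1 mod 15 since gcd(2, 15) = 1. 13 = 1×8 + 5. So 2^{13} ≡ 2^{5} ≡ 2 mod 15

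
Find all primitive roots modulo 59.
There are φ(58) = 28 primitive roots mod 59: {2, 6, 8, 10, 11, 13, 14, 18, 23, 24, 30, 31, 32, 33, 34, 37, 38, 39, 40, 42, 43, 44, 47, 50, 52, 54, 55, 56}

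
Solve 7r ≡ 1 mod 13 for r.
Since 13 is prime, by Fermat 7^(-1) ≡ 7^{11} ≡ 2 mod 13. Verify: 7 × 2 = 14 ≡ 1 mod 13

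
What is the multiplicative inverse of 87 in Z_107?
Since 107 is prime, by Fermat 87^(-1) ≡ 87^{105} ≡ 16 mod 107. Verify: 87 × 16 = 1392 ≡ 1 mod 107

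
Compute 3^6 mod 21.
By repeated squaring (mod 21): 3^{1}≡3, 3^{2}≡9, 3^{4}≡18. Then 3^{6} = 3^{4+2} ≡ 18 × 9 ≡ 15 (mod 21)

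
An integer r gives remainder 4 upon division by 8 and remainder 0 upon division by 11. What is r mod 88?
M = 8 × 11 = 88. M₁ = 11, y₁ ≡ 3 mod 8. M₂ = 8, y₂ ≡ 7 mod 11. r = 4×11×3 + 0×8×7 ≡ 44 mod 88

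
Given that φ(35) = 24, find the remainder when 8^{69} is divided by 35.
By Euler: 8^{24} ≡ 1 (mod 35) since gcd(8, 35) = 1. 69 = 2×24 + 21. So 8^{69} ≡ 8^{21} ≡ 8 (mod 35)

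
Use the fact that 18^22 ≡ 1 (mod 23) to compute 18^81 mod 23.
By Fermat: 18^{22} ≡ 1 (mod 23). 81 = 3×22 + 15. So 18^{81} ≡ 18^{15} ≡ 4 (mod 23)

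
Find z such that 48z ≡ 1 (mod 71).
Since 71 is prime, by Fermat 48^(-1) ≡ 48^{69} ≡ 37 (mod 71). Verify: 48 × 37 = 1776 ≡ 1 (mod 71)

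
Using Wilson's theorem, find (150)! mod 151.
By Wilson's theorem, (150)! ≡ -1 ≡ 150 mod 151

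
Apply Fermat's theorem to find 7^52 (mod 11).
By Fermat: 7^{10} ≡ 1 (mod 11). 52 = 5×10 + 2. So 7^{52} ≡ 7^{2} ≡ 5 (mod 11)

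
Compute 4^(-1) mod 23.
Since 23 is prime, by Fermat 4^(-1) ≡ 4^{21} ≡ 6 mod 23. Verify: 4 × 6 = 24 ≡ 1 mod 23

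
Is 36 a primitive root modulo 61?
36^{30} ≡ 1 mod 61 and 30 < 60, so ord_61(36) = 30 ≠ 60 and 36 is not a primitive root.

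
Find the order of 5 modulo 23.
Powers of 5 mod 23: 5^1≡5, 5^2≡2, 5^3≡10, 5^4≡4, 5^5≡20, 5^6≡8, 5^7≡17, 5^8≡16, 5^9≡11, 5^10≡9, 5^11≡22, 5^12≡18, 5^13≡21, 5^14≡13, 5^15≡19, 5^16≡3, 5^17≡15, 5^18≡6, 5^19≡7, 5^20≡12, 5^21≡14, 5^22≡1. ord_23(5) = 22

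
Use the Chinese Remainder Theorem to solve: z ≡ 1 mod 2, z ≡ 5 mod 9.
M = 2 × 9 = 18. M₁ = 9, y₁ ≡ 1 mod 2. M₂ = 2, y₂ ≡ 5 mod 9. z = 1×9×1 + 5×2×5 ≡ 5 mod 18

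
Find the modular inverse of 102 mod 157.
Since 157 is prime, by Fermat 102^(-1) ≡ 102^{155} ≡ 137 mod 157. Verify: 102 × 137 = 13974 ≡ 1 mod 157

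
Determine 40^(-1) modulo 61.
Since 61 is prime, by Fermat 40^(-1) ≡ 40^{59} ≡ 29 (mod 61). Verify: 40 × 29 = 1160 ≡ 1 (mod 61)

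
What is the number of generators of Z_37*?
A prime p has φ(p-1) primitive roots; here φ(36) = 12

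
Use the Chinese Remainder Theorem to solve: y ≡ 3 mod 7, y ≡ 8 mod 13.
M = 7 × 13 = 91. M₁ = 13, y₁ ≡ 6 mod 7. M₂ = 7, y₂ ≡ 2 mod 13. y = 3×13×6 + 8×7×2 ≡ 73 mod 91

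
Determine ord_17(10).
Powers of 10 mod 17: 10^1≡10, 10^2≡15, 10^3≡14, 10^4≡4, 10^5≡6, 10^6≡9, 10^7≡5, 10^8≡16, 10^9≡7, 10^10≡2, 10^11≡3, 10^12≡13, 10^13≡11, 10^14≡8, 10^15≡12, 10^16≡1. Order = 16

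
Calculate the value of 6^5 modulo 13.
By repeated squaring (mod 13): 6^{1}≡6, 6^{2}≡10, 6^{4}≡9. Then 6^{5} = 6^{4+1} ≡ 9 × 6 ≡ 2 (mod 13)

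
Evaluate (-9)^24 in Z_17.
Using Fermat: (-9)^{16} ≡ 1 (mod 17). 24 ≡ 8 (mod 16). So (-9)^{24} ≡ (-9)^{8} ≡ 1 (mod 17)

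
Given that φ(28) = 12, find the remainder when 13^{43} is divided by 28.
By Euler: 13^{12} ≡ 1 mod 28 since gcd(13, 28) = 1. 43 = 3×12 + 7. So 13^{43} ≡ 13^{7} ≡ 13 mod 28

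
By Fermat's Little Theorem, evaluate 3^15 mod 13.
By Fermat: 3^{12} ≡ 1 mod 13. So 3^{15} = 3^{12} · 3^{3} ≡ 3^{3} ≡ 1 mod 13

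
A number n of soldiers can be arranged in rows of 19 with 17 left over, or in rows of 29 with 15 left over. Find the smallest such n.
M = 19 × 29 = 551. M₁ = 29, y₁ ≡ 2 (mod 19). M₂ = 19, y₂ ≡ 26 (mod 29). n = 17×29×2 + 15×19×26 ≡ 131 (mod 551)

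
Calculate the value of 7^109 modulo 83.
Using Fermat: 7^{82} ≡ 1 (mod 83). 109 ≡ 27 (mod 82). So 7^{109} ≡ 7^{27} ≡ 27 (mod 83)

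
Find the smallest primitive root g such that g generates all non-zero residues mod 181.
g = 2. For each prime q|180: 2^{90}≡180, 2^{60}≡48, 2^{36}≡59, none ≡ 1, so ord_181(2) = 180 and 2 is a primitive root.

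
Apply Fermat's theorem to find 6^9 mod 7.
By Fermat: 6^{6} ≡ 1 mod 7. So 6^{9} = 6^{6} · 6^{3} ≡ 6^{3} ≡ 6 mod 7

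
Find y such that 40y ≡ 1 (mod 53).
Since 53 is prime, by Fermat 40^(-1) ≡ 40^{51} ≡ 4 (mod 53). Verify: 40 × 4 = 160 ≡ 1 (mod 53)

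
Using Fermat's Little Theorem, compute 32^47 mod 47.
By Fermat: 32^{46} ≡ 1 (mod 47). So 32^{47} = 32^{46} · 32^{1} ≡ 32^{1} ≡ 32 (mod 47)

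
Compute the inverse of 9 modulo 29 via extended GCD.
Extended GCD: 9(13) + 29(-4) = 1. So 9^(-1) ≡ 13 mod 29. Verify: 9 × 13 = 117 ≡ 1 mod 29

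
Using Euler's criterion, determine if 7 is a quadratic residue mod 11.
By Euler's criterion: 7^{5} ≡ 10 mod 11. Since this equals -1 (≡ 10), 7 is not a QR.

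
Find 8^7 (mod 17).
By repeated squaring (mod 17): 8^{1}≡8, 8^{2}≡13, 8^{4}≡16. Then 8^{7} = 8^{4+2+1} ≡ 16 × 13 × 8 ≡ 15 (mod 17)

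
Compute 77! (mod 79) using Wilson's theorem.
(78)! = (77)! × (78) ≡ -1 (mod 79). So (77)! ≡ -1 × (78)^(-1) ≡ (-1)×(-1) = 1 (mod 79)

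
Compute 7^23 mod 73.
By repeated squaring (mod 73): 7^{1}≡7, 7^{2}≡49, 7^{4}≡65, 7^{8}≡64, 7^{16}≡8. Then 7^{23} = 7^{16+4+2+1} ≡ 8 × 65 × 49 × 7 ≡ 21 (mod 73)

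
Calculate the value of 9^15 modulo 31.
By repeated squaring (mod 31): 9^{1}≡9, 9^{2}≡19, 9^{4}≡20, 9^{8}≡28. Then 9^{15} = 9^{8+4+2+1} ≡ 28 × 20 × 19 × 9 ≡ 1 (mod 31)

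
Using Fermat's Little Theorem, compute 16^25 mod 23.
By Fermat: 16^{22} ≡ 1 (mod 23). So 16^{25} = 16^{22} · 16^{3} ≡ 16^{3} ≡ 2 (mod 23)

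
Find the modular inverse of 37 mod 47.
Since 47 is prime, by Fermat 37^(-1) ≡ 37^{45} ≡ 14 (mod 47). Verify: 37 × 14 = 518 ≡ 1 (mod 47)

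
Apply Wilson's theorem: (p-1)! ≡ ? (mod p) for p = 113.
By Wilson's theorem, (112)! ≡ -1 ≡ 112 mod 113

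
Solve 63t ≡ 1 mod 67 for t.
Since 67 is prime, by Fermat 63^(-1) ≡ 63^{65} ≡ 50 mod 67. Verify: 63 × 50 = 3150 ≡ 1 mod 67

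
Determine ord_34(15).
Powers of 15 mod 34: 15^1≡15, 15^2≡21, 15^3≡9, 15^4≡33, 15^5≡19, 15^6≡13, 15^7≡25, 15^8≡1. ord_34(15) = 8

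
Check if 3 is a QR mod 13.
By Euler's criterion: 3^{6} ≡ 1 mod 13. Since this equals 1, 3 is a QR.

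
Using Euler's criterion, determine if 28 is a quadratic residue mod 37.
By Euler's criterion: 28^{18} ≡ 1 mod 37. Since this equals 1, 28 is a QR.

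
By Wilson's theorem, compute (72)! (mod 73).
By Wilson's theorem, (72)! ≡ -1 ≡ 72 (mod 73)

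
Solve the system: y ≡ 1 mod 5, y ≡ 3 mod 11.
M = 5 × 11 = 55. M₁ = 11, y₁ ≡ 1 mod 5. M₂ = 5, y₂ ≡ 9 mod 11. y = 1×11×1 + 3×5×9 ≡ 36 mod 55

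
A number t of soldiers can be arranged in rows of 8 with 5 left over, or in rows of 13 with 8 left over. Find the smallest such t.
M = 8 × 13 = 104. M₁ = 13, y₁ ≡ 5 (mod 8). M₂ = 8, y₂ ≡ 5 (mod 13). t = 5×13×5 + 8×8×5 ≡ 21 (mod 104)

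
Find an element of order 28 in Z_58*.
3 has order 28 mod 58 since 3^{28} ≡ 1 mod 58 and no smaller power works.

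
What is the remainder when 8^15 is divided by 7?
Using Fermat: 8^{6} ≡ 1 mod 7. 15 ≡ 3 mod 6. So 8^{15} ≡ 8^{3} ≡ 1 mod 7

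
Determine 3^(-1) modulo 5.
Since 5 is prime, by Fermat 3^(-1) ≡ 3^{3} ≡ 2 (mod 5). Verify: 3 × 2 = 6 ≡ 1 (mod 5)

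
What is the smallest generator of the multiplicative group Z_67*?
g = 2. For each prime q|66: 2^{33}≡66, 2^{22}≡37, 2^{6}≡64, none ≡ 1, so ord_67(2) = 66 and 2 is a primitive root.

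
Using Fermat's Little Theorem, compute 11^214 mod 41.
By Fermat: 11^{40} ≡ 1 (mod 41). 214 ≡ 14 (mod 40). So 11^{214} ≡ 11^{14} ≡ 36 (mod 41)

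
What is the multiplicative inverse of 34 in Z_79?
Since 79 is prime, by Fermat 34^(-1) ≡ 34^{77} ≡ 7 (mod 79). Verify: 34 × 7 = 238 ≡ 1 (mod 79)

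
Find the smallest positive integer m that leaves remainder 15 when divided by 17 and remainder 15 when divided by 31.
M = 17 × 31 = 527. M₁ = 31, y₁ ≡ 11 (mod 17). M₂ = 17, y₂ ≡ 11 (mod 31). m = 15×31×11 + 15×17×11 ≡ 15 (mod 527)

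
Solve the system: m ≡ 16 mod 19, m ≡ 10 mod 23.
M = 19 × 23 = 437. M₁ = 23, y₁ ≡ 5 mod 19. M₂ = 19, y₂ ≡ 17 mod 23. m = 16×23×5 + 10×19×17 ≡ 263 mod 437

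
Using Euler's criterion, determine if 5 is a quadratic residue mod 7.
By Euler's criterion: 5^{3} ≡ 6 (mod 7). Since this equals -1 (≡ 6), 5 is not a QR.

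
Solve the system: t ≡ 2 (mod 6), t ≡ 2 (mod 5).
M = 6 × 5 = 30. M₁ = 5, y₁ ≡ 5 (mod 6). M₂ = 6, y₂ ≡ 1 (mod 5). t = 2×5×5 + 2×6×1 ≡ 2 (mod 30)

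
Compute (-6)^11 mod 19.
By repeated squaring mod 19: (-6)^{1}≡13, (-6)^{2}≡17, (-6)^{4}≡4, (-6)^{8}≡16. Then (-6)^{11} = (-6)^{8+2+1} ≡ 16 × 17 × 13 ≡ 2 mod 19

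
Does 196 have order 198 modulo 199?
196^{99} ≡ 1 mod 199 and 99 < 198, so ord_199(196) = 99 ≠ 198 and 196 is not a primitive root.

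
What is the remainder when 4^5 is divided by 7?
By repeated squaring mod 7: 4^{1}≡4, 4^{2}≡2, 4^{4}≡4. Then 4^{5} = 4^{4+1} ≡ 4 × 4 ≡ 2 mod 7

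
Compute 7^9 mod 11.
By repeated squaring (mod 11): 7^{1}≡7, 7^{2}≡5, 7^{4}≡3, 7^{8}≡9. Then 7^{9} = 7^{8+1} ≡ 9 × 7 ≡ 8 (mod 11)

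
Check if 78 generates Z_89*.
78^{11} ≡ 1 mod 89 and 11 < 88, so ord_89(78) = 11 ≠ 88 and 78 is not a primitive root.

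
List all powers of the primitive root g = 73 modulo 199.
73^1, 73^2, ..., 73^{198} mod 199: [73, 155, 171, 145, 38, 187, 119, 130, 137, 51, 141, 144, 164, 32, 147, 184, 99, 63, 22, 14, 27, 180, 6, 40, 134, 31, 74, 29, 127, 117, 183, 26, 107, 50, 68, 188, 192, 86, 109, 196, 179, 132, 84, 162, 85, 36, 41, 8, 186, 46, 174, 165, 105, 103, 156, 45, 101, 10, 133, 157, 118, 57, 181, 79, 195, 106, 176, 112, 17, 47, 48, 121, 77, 49, 194, 33, 21, 140, 71, 9, 60, 2, 146, 111, 143, 91, 76, 175, 39, 61, 75, 102, 83, 89, 129, 64, 95, 169, 198, 126, 44, 28, 54, 161, 12, 80, 69, 62, 148, 58, 55, 35, 167, 52, 15, 100, 136, 177, 185, 172, 19, 193, 159, 65, 168, 125, 170, 72, 82, 16, 173, 92, 149, 131, 11, 7, 113, 90, 3, 20, 67, 115, 37, 114, 163, 158, 191, 13, 153, 25, 34, 94, 96, 43, 154, 98, 189, 66, 42, 81, 142, 18, 120, 4, 93, 23, 87, 182, 152, 151, 78, 122, 150, 5, 166, 178, 59, 128, 190, 139, 197, 53, 88, 56, 108, 123, 24, 160, 138, 124, 97, 116, 110, 70, 135, 104, 30, 1]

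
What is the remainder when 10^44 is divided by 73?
By repeated squaring mod 73: 10^{1}≡10, 10^{2}≡27, 10^{4}≡72, 10^{8}≡1, 10^{16}≡1, 10^{32}≡1. Then 10^{44} = 10^{32+8+4} ≡ 1 × 1 × 72 ≡ 72 mod 73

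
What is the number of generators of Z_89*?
There are φ(89-1) = φ(88) = 40 primitive roots modulo 89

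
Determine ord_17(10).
Powers of 10 mod 17: 10^1≡10, 10^2≡15, 10^3≡14, 10^4≡4, 10^5≡6, 10^6≡9, 10^7≡5, 10^8≡16, 10^9≡7, 10^10≡2, 10^11≡3, 10^12≡13, 10^13≡11, 10^14≡8, 10^15≡12, 10^16≡1. ord_17(10) = 16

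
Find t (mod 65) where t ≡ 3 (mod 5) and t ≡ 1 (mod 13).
M = 5 × 13 = 65. M₁ = 13, y₁ ≡ 2 (mod 5). M₂ = 5, y₂ ≡ 8 (mod 13). t = 3×13×2 + 1×5×8 ≡ 53 (mod 65)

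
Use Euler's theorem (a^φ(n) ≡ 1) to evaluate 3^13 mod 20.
By Euler: 3^{8} ≡ 1 (mod 20) since gcd(3, 20) = 1. 13 = 1×8 + 5. So 3^{13} ≡ 3^{5} ≡ 3 (mod 20)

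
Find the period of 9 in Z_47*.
Powers of 9 mod 47: 9^1≡9, 9^2≡34, 9^3≡24, 9^4≡28, 9^5≡17, 9^6≡12, 9^7≡14, 9^8≡32, 9^9≡6, 9^10≡7, 9^11≡16, 9^12≡3, 9^13≡27, 9^14≡8, 9^15≡25, 9^16≡37, 9^17≡4, 9^18≡36, 9^19≡42, 9^20≡2, 9^21≡18, 9^22≡21, 9^23≡1. Order = 23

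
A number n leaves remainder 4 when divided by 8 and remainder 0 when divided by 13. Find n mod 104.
M = 8 × 13 = 104. M₁ = 13, y₁ ≡ 5 mod 8. M₂ = 8, y₂ ≡ 5 mod 13. n = 4×13×5 + 0×8×5 ≡ 52 mod 104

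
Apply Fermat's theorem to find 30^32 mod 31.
By Fermat: 30^{30} ≡ 1 mod 31. So 30^{32} = 30^{30} · 30^{2} ≡ 30^{2} ≡ 1 mod 31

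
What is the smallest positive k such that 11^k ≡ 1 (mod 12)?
Powers of 11 mod 12: 11^1≡11, 11^2≡1. Order = 2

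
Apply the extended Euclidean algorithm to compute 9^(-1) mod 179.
Extended GCD: 9(20) + 179(-1) = 1. So 9^(-1) ≡ 20 (mod 179). Verify: 9 × 20 = 180 ≡ 1 (mod 179)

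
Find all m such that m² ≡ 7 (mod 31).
The square roots of 7 mod 31 are 10 and 21. Verify: 10² = 100 ≡ 7 (mod 31)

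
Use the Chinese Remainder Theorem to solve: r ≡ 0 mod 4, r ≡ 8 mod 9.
M = 4 × 9 = 36. M₁ = 9, y₁ ≡ 1 mod 4. M₂ = 4, y₂ ≡ 7 mod 9. r = 0×9×1 + 8×4×7 ≡ 8 mod 36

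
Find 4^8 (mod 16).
By repeated squaring (mod 16): 4^{1}≡4, 4^{2}≡0, 4^{4}≡0, 4^{8}≡0. So 4^{8} ≡ 0 (mod 16)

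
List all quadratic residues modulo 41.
Squares in Z_41*: {1, 2, 4, 5, 8, 9, 10, 16, 18, 20, 21, 23, 25, 31, 32, 33, 36, 37, 39, 40}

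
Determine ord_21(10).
Powers of 10 mod 21: 10^1≡10, 10^2≡16, 10^3≡13, 10^4≡4, 10^5≡19, 10^6≡1. ord_21(10) = 6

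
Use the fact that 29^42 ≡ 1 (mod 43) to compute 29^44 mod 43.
By Fermat: 29^{42} ≡ 1 (mod 43). So 29^{44} = 29^{42} · 29^{2} ≡ 29^{2} ≡ 24 (mod 43)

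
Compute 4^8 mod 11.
By repeated squaring (mod 11): 4^{1}≡4, 4^{2}≡5, 4^{4}≡3, 4^{8}≡9. So 4^{8} ≡ 9 (mod 11)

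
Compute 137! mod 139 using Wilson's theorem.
(138)! = (137)! × (138) ≡ -1 mod 139. So (137)! ≡ -1 × (138)^(-1) ≡ (-1)×(-1) = 1 mod 139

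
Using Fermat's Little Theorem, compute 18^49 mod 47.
By Fermat: 18^{46} ≡ 1 (mod 47). So 18^{49} = 18^{46} · 18^{3} ≡ 18^{3} ≡ 4 (mod 47)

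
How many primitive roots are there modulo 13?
A prime p has φ(p-1) primitive roots; here φ(12) = 4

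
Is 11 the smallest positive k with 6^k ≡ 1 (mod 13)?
Powers of 6 mod 13: 6^1≡6, 6^2≡10, 6^3≡8, 6^4≡9, 6^5≡2, 6^6≡12, 6^7≡7, 6^8≡3, 6^9≡5, 6^10≡4, 6^11≡11, 6^12≡1. 6^11≡11≢1, so ord ≠ 11. No, the actual order is 12.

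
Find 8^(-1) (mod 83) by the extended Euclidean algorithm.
Extended GCD: 8(-31) + 83(3) = 1. So 8^(-1) ≡ -31 ≡ 52 (mod 83). Verify: 8 × 52 = 416 ≡ 1 (mod 83)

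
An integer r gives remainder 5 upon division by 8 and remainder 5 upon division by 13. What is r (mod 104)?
M = 8 × 13 = 104. M₁ = 13, y₁ ≡ 5 (mod 8). M₂ = 8, y₂ ≡ 5 (mod 13). r = 5×13×5 + 5×8×5 ≡ 5 (mod 104)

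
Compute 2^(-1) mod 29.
Since 29 is prime, by Fermat 2^(-1) ≡ 2^{27} ≡ 15 mod 29. Verify: 2 × 15 = 30 ≡ 1 mod 29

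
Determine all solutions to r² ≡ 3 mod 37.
The square roots of 3 mod 37 are 22 and 15. Verify: 22² = 484 ≡ 3 mod 37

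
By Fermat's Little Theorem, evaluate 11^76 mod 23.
By Fermat: 11^{22} ≡ 1 (mod 23). 76 = 3×22 + 10. So 11^{76} ≡ 11^{10} ≡ 2 (mod 23)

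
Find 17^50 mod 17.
By repeated squaring mod 17: 17^{1}≡0, 17^{2}≡0, 17^{4}≡0, 17^{8}≡0, 17^{16}≡0, 17^{32}≡0. Then 17^{50} = 17^{32+16+2} ≡ 0 × 0 × 0 ≡ 0 mod 17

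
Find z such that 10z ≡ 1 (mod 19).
Since 19 is prime, by Fermat 10^(-1) ≡ 10^{17} ≡ 2 (mod 19). Verify: 10 × 2 = 20 ≡ 1 (mod 19)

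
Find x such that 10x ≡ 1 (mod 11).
Since 11 is prime, by Fermat 10^(-1) ≡ 10^{9} ≡ 10 (mod 11). Verify: 10 × 10 = 100 ≡ 1 (mod 11)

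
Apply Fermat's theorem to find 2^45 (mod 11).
By Fermat: 2^{10} ≡ 1 (mod 11). 45 = 4×10 + 5. So 2^{45} ≡ 2^{5} ≡ 10 (mod 11)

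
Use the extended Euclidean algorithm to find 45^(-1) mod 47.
Extended GCD: 45(23) + 47(-22) = 1. So 45^(-1) ≡ 23 mod 47. Verify: 45 × 23 = 1035 ≡ 1 mod 47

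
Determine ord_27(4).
Powers of 4 mod 27: 4^1≡4, 4^2≡16, 4^3≡10, 4^4≡13, 4^5≡25, 4^6≡19, 4^7≡22, 4^8≡7, 4^9≡1. So the order of 4 is 9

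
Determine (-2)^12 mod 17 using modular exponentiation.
By repeated squaring (mod 17): (-2)^{1}≡15, (-2)^{2}≡4, (-2)^{4}≡16, (-2)^{8}≡1. Then (-2)^{12} = (-2)^{8+4} ≡ 1 × 16 ≡ 16 (mod 17)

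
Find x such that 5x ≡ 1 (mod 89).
Since 89 is prime, by Fermat 5^(-1) ≡ 5^{87} ≡ 18 (mod 89). Verify: 5 × 18 = 90 ≡ 1 (mod 89)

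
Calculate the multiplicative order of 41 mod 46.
Powers of 41 mod 46: 41^1≡41, 41^2≡25, 41^3≡13, 41^4≡27, 41^5≡3, 41^6≡31, 41^7≡29, 41^8≡39, 41^9≡35, 41^10≡9, 41^11≡1. ord_46(41) = 11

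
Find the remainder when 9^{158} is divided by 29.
By Fermat: 9^{28} ≡ 1 (mod 29). 158 = 5×28 + 18. So 9^{158} ≡ 9^{18} ≡ 7 (mod 29)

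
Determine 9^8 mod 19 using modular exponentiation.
By repeated squaring mod 19: 9^{1}≡9, 9^{2}≡5, 9^{4}≡6, 9^{8}≡17. So 9^{8} ≡ 17 mod 19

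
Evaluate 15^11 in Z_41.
By repeated squaring (mod 41): 15^{1}≡15, 15^{2}≡20, 15^{4}≡31, 15^{8}≡18. Then 15^{11} = 15^{8+2+1} ≡ 18 × 20 × 15 ≡ 29 (mod 41)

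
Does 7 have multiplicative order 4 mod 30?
Powers of 7 mod 30: 7^1≡7, 7^2≡19, 7^3≡13, 7^4≡1. First k with 7^k≡1 is k=4. Yes, ord_30(7) = 4.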